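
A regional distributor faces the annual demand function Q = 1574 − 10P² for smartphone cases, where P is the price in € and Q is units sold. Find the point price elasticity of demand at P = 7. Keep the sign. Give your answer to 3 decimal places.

-0.904

At P = 7, Q = 1084.
dQ/dP = −20P = -140.
ε = (dQ/dP)(P/Q) = (-140)(7/1084).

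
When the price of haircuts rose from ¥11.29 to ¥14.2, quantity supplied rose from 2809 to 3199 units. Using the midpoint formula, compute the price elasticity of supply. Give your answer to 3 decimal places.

ΔQ = 3199 − 2809 = 390; ΔP = 14.2 − 11.29 = 2.91.
Midpoints: P̄ = 12.74, Q̄ = 3004.0.
ε_s = (ΔQ/ΔP)(P̄/Q̄) = (390/2.91)(12.74/3004.0).

0.569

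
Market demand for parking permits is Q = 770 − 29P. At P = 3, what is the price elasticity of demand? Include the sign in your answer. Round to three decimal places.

At P = 3, Q = 683.
dQ/dP = −29.
ε = (dQ/dP)(P/Q) = (-29)(3/683).

-0.127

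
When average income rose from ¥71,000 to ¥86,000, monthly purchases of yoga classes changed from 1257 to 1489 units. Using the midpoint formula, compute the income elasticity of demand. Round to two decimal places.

ΔQ = 232, ΔI = 15000. Midpoints: Ī = 78,500, Q̄ = 1373.0.
ε_I = (ΔQ/ΔI)(Ī/Q̄) = (232/15000)(78500/1373.0).

0.88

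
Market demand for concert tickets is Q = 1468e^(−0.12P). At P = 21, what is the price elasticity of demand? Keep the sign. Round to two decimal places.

At P = 21, Q = 118.115.
dQ/dP = −0.12·1468e^(−0.12P) = −0.12Q = -14.174.
ε = (dQ/dP)(P/Q) = (-14.174)(21/118.115).
|ε| > 1, so demand is elastic at this price.

-2.52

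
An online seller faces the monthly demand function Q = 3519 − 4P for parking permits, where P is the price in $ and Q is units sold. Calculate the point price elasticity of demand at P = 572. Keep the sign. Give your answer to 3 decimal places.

-1.859

At P = 572, Q = 1231.
dQ/dP = −4.
ε = (dQ/dP)(P/Q) = (-4)(572/1231).
|ε| > 1, so demand is elastic at this price.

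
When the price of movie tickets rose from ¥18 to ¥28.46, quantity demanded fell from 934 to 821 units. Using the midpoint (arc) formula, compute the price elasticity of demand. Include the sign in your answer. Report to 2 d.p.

ΔQ = 821 − 934 = -113; ΔP = 28.46 − 18 = 10.46.
Midpoints: P̄ = 23.23, Q̄ = 877.5.
ε = (ΔQ/ΔP)(P̄/Q̄) = (-113/10.46)(23.23/877.5).

-0.29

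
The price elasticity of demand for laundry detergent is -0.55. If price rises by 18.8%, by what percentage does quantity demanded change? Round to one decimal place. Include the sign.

%ΔQ ≈ ε × %ΔP = (-0.55)(18.8%) = -10.34%.

-10.3%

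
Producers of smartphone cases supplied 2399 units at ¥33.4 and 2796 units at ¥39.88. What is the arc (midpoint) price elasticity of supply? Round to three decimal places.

ΔQ = 2796 − 2399 = 397; ΔP = 39.88 − 33.4 = 6.48.
Midpoints: P̄ = 36.64, Q̄ = 2597.5.
ε_s = (ΔQ/ΔP)(P̄/Q̄) = (397/6.48)(36.64/2597.5).

0.864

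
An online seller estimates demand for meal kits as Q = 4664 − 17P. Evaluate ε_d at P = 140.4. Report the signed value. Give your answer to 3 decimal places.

At P = 140.4, Q = 2277.200.
dQ/dP = −17.
ε = (dQ/dP)(P/Q) = (-17)(140.4/2277.200).

-1.048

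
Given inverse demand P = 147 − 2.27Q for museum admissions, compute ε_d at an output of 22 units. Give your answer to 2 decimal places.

At Q = 22, P = 147 − 2.27(22) = 97.06.
dP/dQ = −2.27, so dQ/dP = 1/(−2.27) = -0.441.
ε = (dQ/dP)(P/Q) = (-0.441)(97.06/22).

-1.94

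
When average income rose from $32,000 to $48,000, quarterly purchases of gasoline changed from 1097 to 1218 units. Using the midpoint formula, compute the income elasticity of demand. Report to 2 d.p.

0.26

ΔQ = 121, ΔI = 16000. Midpoints: Ī = 40,000, Q̄ = 1157.5.
ε_I = (ΔQ/ΔI)(Ī/Q̄) = (121/16000)(40000/1157.5).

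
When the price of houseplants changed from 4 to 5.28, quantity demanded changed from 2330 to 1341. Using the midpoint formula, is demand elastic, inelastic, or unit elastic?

Arc ε ≈ -1.953.
|ε| = 1.95 > 1.

elastic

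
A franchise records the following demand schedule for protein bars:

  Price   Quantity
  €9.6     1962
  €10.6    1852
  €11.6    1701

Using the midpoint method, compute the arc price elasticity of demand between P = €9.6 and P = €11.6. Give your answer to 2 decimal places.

At P = 9.6, Q = 1962; at P = 11.6, Q = 1701.
ΔQ = -261, ΔP = 2.0. Midpoints: P̄ = 10.60, Q̄ = 1831.5.
ε = (ΔQ/ΔP)(P̄/Q̄) = (-261/2.0)(10.60/1831.5).

-0.76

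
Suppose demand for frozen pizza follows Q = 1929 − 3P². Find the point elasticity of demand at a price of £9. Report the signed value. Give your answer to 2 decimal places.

At P = 9, Q = 1686.
dQ/dP = −6P = -54.
ε = (dQ/dP)(P/Q) = (-54)(9/1686).

-0.29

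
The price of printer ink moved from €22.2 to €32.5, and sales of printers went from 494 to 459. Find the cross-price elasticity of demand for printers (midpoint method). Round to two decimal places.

ΔQ_x = 459 − 494 = -35; ΔP_y = 32.5 − 22.2 = 10.3.
Midpoints: P̄_y = 27.35, Q̄_x = 476.5.
ε_xy = (ΔQ_x/ΔP_y)(P̄_y/Q̄_x) = (-35/10.3)(27.35/476.5).
ε_xy < 0, so the goods are complements.

-0.20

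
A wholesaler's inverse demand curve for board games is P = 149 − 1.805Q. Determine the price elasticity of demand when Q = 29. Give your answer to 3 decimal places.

-1.846

At Q = 29, P = 149 − 1.805(29) = 96.66.
dP/dQ = −1.805, so dQ/dP = 1/(−1.805) = -0.554.
ε = (dQ/dP)(P/Q) = (-0.554)(96.66/29).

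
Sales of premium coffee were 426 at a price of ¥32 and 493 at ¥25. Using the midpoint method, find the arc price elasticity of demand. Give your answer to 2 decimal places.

-0.59

ΔQ = 493 − 426 = 67; ΔP = 25 − 32 = -7.
Midpoints: P̄ = 28.50, Q̄ = 459.5.
ε = (ΔQ/ΔP)(P̄/Q̄) = (67/-7)(28.50/459.5).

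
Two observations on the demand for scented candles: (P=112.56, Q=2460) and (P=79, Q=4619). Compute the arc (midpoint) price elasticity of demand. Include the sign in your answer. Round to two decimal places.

-1.74

ΔQ = 4619 − 2460 = 2159; ΔP = 79 − 112.56 = -33.56.
Midpoints: P̄ = 95.78, Q̄ = 3539.5.
ε = (ΔQ/ΔP)(P̄/Q̄) = (2159/-33.56)(95.78/3539.5).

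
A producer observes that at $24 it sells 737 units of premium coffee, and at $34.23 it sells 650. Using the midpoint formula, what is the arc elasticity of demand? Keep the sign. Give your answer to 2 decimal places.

-0.36

ΔQ = 650 − 737 = -87; ΔP = 34.23 − 24 = 10.23.
Midpoints: P̄ = 29.11, Q̄ = 693.5.
ε = (ΔQ/ΔP)(P̄/Q̄) = (-87/10.23)(29.11/693.5).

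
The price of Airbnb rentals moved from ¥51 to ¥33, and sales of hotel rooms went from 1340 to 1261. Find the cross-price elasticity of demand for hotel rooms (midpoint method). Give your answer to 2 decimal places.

ΔQ_x = 1261 − 1340 = -79; ΔP_y = 33 − 51 = -18.
Midpoints: P̄_y = 42.00, Q̄_x = 1300.5.
ε_xy = (ΔQ_x/ΔP_y)(P̄_y/Q̄_x) = (-79/-18)(42.00/1300.5).

0.14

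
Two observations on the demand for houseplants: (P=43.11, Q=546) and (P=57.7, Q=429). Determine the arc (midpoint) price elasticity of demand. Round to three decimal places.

ΔQ = 429 − 546 = -117; ΔP = 57.7 − 43.11 = 14.59.
Midpoints: P̄ = 50.41, Q̄ = 487.5.
ε = (ΔQ/ΔP)(P̄/Q̄) = (-117/14.59)(50.41/487.5).

-0.829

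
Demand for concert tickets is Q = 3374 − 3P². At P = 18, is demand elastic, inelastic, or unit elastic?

Q = 2402, dQ/dP = -108.
ε = (dQ/dP)(P/Q) ≈ -0.809.
|ε| = 0.81 < 1.

inelastic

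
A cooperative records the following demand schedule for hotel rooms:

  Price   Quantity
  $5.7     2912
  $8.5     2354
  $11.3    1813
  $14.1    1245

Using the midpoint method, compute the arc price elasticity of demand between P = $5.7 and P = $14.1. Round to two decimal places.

-0.95

At P = 5.7, Q = 2912; at P = 14.1, Q = 1245.
ΔQ = -1667, ΔP = 8.4. Midpoints: P̄ = 9.90, Q̄ = 2078.5.
ε = (ΔQ/ΔP)(P̄/Q̄) = (-1667/8.4)(9.90/2078.5).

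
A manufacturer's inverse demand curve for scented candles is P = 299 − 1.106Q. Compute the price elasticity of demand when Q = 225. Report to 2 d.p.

At Q = 225, P = 299 − 1.106(225) = 50.15.
dP/dQ = −1.106, so dQ/dP = 1/(−1.106) = -0.904.
ε = (dQ/dP)(P/Q) = (-0.904)(50.15/225).

-0.20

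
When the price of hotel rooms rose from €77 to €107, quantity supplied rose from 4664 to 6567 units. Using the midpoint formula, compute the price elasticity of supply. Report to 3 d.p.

1.039

ΔQ = 6567 − 4664 = 1903; ΔP = 107 − 77 = 30.
Midpoints: P̄ = 92.00, Q̄ = 5615.5.
ε_s = (ΔQ/ΔP)(P̄/Q̄) = (1903/30)(92.00/5615.5).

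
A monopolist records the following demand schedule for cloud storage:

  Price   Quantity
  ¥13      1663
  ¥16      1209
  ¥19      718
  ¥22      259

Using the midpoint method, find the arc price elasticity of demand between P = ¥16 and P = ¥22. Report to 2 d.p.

At P = 16, Q = 1209; at P = 22, Q = 259.
ΔQ = -950, ΔP = 6. Midpoints: P̄ = 19.00, Q̄ = 734.0.
ε = (ΔQ/ΔP)(P̄/Q̄) = (-950/6)(19.00/734.0).

-4.10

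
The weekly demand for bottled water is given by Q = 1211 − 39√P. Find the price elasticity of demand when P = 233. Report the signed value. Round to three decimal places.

At P = 233, Q = 615.691.
dQ/dP = −39/(2√P) = -1.277.
ε = (dQ/dP)(P/Q) = (-1.277)(233/615.691).

-0.483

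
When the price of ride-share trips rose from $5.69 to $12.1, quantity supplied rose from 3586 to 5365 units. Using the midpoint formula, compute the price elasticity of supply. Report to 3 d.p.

ΔQ = 5365 − 3586 = 1779; ΔP = 12.1 − 5.69 = 6.41.
Midpoints: P̄ = 8.89, Q̄ = 4475.5.
ε_s = (ΔQ/ΔP)(P̄/Q̄) = (1779/6.41)(8.89/4475.5).

0.552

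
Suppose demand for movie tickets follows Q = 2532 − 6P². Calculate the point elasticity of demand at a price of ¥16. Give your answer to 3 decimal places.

-3.084

At P = 16, Q = 996.
dQ/dP = −12P = -192.
ε = (dQ/dP)(P/Q) = (-192)(16/996).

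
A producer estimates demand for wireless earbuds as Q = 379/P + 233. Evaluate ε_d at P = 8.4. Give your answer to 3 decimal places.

-0.162

At P = 8.4, Q = 278.119.
dQ/dP = −379/P² = -5.371.
ε = (dQ/dP)(P/Q) = (-5.371)(8.4/278.119).
|ε| < 1, so demand is inelastic at this price.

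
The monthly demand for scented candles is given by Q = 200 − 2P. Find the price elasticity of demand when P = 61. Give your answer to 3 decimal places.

-1.564

At P = 61, Q = 78.
dQ/dP = −2.
ε = (dQ/dP)(P/Q) = (-2)(61/78).
|ε| > 1, so demand is elastic at this price.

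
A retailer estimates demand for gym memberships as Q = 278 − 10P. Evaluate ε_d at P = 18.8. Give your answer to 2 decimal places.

-2.09

At P = 18.8, Q = 90.
dQ/dP = −10.
ε = (dQ/dP)(P/Q) = (-10)(18.8/90).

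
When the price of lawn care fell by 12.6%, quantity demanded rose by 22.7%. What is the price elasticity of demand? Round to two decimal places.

ε = %ΔQ / %ΔP = (22.7)/(-12.6) = -1.802.

-1.80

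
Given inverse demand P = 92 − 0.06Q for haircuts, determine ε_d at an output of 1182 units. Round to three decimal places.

At Q = 1182, P = 92 − 0.06(1182) = 21.08.
dP/dQ = −0.06, so dQ/dP = 1/(−0.06) = -16.667.
ε = (dQ/dP)(P/Q) = (-16.667)(21.08/1182).

-0.297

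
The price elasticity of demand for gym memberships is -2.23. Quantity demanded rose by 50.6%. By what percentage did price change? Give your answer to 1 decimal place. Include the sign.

-22.7%

%ΔP ≈ %ΔQ / ε = (50.6%)/(-2.23) = -22.69%.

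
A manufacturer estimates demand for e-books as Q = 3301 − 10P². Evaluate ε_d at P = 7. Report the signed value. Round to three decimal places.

-0.349

At P = 7, Q = 2811.
dQ/dP = −20P = -140.
ε = (dQ/dP)(P/Q) = (-140)(7/2811).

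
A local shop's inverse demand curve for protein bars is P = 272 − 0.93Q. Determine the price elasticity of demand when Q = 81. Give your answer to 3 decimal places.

At Q = 81, P = 272 − 0.93(81) = 196.67.
dP/dQ = −0.93, so dQ/dP = 1/(−0.93) = -1.075.
ε = (dQ/dP)(P/Q) = (-1.075)(196.67/81).

-2.611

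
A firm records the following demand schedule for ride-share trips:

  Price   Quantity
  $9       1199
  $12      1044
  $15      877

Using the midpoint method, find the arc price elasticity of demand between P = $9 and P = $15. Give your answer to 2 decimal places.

-0.62

At P = 9, Q = 1199; at P = 15, Q = 877.
ΔQ = -322, ΔP = 6. Midpoints: P̄ = 12.00, Q̄ = 1038.0.
ε = (ΔQ/ΔP)(P̄/Q̄) = (-322/6)(12.00/1038.0).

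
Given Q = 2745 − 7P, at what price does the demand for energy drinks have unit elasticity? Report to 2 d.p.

196.07

For linear demand Q = a − bP, ε = −bP/(a − bP). |ε| = 1 when bP = a − bP, i.e. P = a/(2b).
P = 2745/(2·7) = 2745/14 = 196.0714.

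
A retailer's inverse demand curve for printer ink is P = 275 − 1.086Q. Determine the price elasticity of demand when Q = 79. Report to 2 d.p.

At Q = 79, P = 275 − 1.086(79) = 189.21.
dP/dQ = −1.086, so dQ/dP = 1/(−1.086) = -0.921.
ε = (dQ/dP)(P/Q) = (-0.921)(189.21/79).

-2.21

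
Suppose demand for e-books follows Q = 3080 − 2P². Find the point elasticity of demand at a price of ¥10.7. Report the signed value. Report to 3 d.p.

-0.161

At P = 10.7, Q = 2851.020.
dQ/dP = −4P = -42.800.
ε = (dQ/dP)(P/Q) = (-42.800)(10.7/2851.020).
|ε| < 1, so demand is inelastic at this price.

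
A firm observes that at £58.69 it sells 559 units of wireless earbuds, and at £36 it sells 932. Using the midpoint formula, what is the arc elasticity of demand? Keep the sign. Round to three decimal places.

ΔQ = 932 − 559 = 373; ΔP = 36 − 58.69 = -22.69.
Midpoints: P̄ = 47.34, Q̄ = 745.5.
ε = (ΔQ/ΔP)(P̄/Q̄) = (373/-22.69)(47.34/745.5).

-1.044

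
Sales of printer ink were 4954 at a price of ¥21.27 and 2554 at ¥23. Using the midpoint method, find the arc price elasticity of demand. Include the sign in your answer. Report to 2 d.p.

-8.18

ΔQ = 2554 − 4954 = -2400; ΔP = 23 − 21.27 = 1.73.
Midpoints: P̄ = 22.13, Q̄ = 3754.0.
ε = (ΔQ/ΔP)(P̄/Q̄) = (-2400/1.73)(22.13/3754.0).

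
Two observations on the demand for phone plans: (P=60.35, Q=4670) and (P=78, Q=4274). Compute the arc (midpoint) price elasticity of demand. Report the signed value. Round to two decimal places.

ΔQ = 4274 − 4670 = -396; ΔP = 78 − 60.35 = 17.65.
Midpoints: P̄ = 69.17, Q̄ = 4472.0.
ε = (ΔQ/ΔP)(P̄/Q̄) = (-396/17.65)(69.17/4472.0).

-0.35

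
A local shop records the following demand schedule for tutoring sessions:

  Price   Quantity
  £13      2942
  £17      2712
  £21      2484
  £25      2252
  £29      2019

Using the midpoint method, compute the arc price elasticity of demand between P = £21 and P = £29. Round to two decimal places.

-0.65

At P = 21, Q = 2484; at P = 29, Q = 2019.
ΔQ = -465, ΔP = 8. Midpoints: P̄ = 25.00, Q̄ = 2251.5.
ε = (ΔQ/ΔP)(P̄/Q̄) = (-465/8)(25.00/2251.5).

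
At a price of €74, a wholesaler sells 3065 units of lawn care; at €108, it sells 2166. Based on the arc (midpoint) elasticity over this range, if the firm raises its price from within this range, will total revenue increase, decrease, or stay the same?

Arc ε = (-899/34)(91.00/2615.5) ≈ -0.920.
|ε| = 0.92 < 1, so demand is inelastic. A price rise therefore raises total revenue.

increase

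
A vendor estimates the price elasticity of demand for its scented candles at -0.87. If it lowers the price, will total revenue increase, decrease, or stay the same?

decrease

|ε| = 0.87 < 1, so demand is inelastic. A price cut therefore reduces total revenue.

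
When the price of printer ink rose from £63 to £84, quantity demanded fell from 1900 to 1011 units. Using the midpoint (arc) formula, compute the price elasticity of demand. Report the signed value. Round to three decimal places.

ΔQ = 1011 − 1900 = -889; ΔP = 84 − 63 = 21.
Midpoints: P̄ = 73.50, Q̄ = 1455.5.
ε = (ΔQ/ΔP)(P̄/Q̄) = (-889/21)(73.50/1455.5).

-2.138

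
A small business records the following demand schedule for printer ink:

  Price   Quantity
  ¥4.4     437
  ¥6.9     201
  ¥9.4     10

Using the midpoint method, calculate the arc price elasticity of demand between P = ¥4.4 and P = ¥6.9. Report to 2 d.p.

At P = 4.4, Q = 437; at P = 6.9, Q = 201.
ΔQ = -236, ΔP = 2.5. Midpoints: P̄ = 5.65, Q̄ = 319.0.
ε = (ΔQ/ΔP)(P̄/Q̄) = (-236/2.5)(5.65/319.0).

-1.67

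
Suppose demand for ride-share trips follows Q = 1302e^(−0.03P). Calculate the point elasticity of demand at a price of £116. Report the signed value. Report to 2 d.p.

-3.48

At P = 116, Q = 40.111.
dQ/dP = −0.03·1302e^(−0.03P) = −0.03Q = -1.203.
ε = (dQ/dP)(P/Q) = (-1.203)(116/40.111).
|ε| > 1, so demand is elastic at this price.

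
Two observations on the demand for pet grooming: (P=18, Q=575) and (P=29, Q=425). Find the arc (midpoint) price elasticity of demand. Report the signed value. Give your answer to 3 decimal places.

-0.641

ΔQ = 425 − 575 = -150; ΔP = 29 − 18 = 11.
Midpoints: P̄ = 23.50, Q̄ = 500.0.
ε = (ΔQ/ΔP)(P̄/Q̄) = (-150/11)(23.50/500.0).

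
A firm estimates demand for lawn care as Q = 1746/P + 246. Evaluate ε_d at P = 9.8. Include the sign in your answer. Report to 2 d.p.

At P = 9.8, Q = 424.163.
dQ/dP = −1746/P² = -18.180.
ε = (dQ/dP)(P/Q) = (-18.180)(9.8/424.163).
|ε| < 1, so demand is inelastic at this price.

-0.42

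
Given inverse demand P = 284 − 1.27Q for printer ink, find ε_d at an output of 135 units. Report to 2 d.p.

At Q = 135, P = 284 − 1.27(135) = 112.55.
dP/dQ = −1.27, so dQ/dP = 1/(−1.27) = -0.787.
ε = (dQ/dP)(P/Q) = (-0.787)(112.55/135).

-0.66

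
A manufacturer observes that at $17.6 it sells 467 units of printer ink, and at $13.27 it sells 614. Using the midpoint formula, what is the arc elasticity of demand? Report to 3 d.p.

-0.969

ΔQ = 614 − 467 = 147; ΔP = 13.27 − 17.6 = -4.33.
Midpoints: P̄ = 15.44, Q̄ = 540.5.
ε = (ΔQ/ΔP)(P̄/Q̄) = (147/-4.33)(15.44/540.5).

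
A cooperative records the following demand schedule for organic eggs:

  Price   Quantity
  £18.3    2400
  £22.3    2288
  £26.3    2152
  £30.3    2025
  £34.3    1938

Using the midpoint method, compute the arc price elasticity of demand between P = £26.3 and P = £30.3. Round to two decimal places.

-0.43

At P = 26.3, Q = 2152; at P = 30.3, Q = 2025.
ΔQ = -127, ΔP = 4.0. Midpoints: P̄ = 28.30, Q̄ = 2088.5.
ε = (ΔQ/ΔP)(P̄/Q̄) = (-127/4.0)(28.30/2088.5).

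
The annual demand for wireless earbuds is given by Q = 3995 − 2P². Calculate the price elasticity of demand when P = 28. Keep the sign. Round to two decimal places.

At P = 28, Q = 2427.
dQ/dP = −4P = -112.
ε = (dQ/dP)(P/Q) = (-112)(28/2427).
|ε| > 1, so demand is elastic at this price.

-1.29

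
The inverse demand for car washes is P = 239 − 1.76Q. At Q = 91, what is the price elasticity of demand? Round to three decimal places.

At Q = 91, P = 239 − 1.76(91) = 78.84.
dP/dQ = −1.76, so dQ/dP = 1/(−1.76) = -0.568.
ε = (dQ/dP)(P/Q) = (-0.568)(78.84/91).

-0.492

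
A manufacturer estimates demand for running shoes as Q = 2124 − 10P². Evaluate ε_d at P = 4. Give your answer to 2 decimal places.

At P = 4, Q = 1964.
dQ/dP = −20P = -80.
ε = (dQ/dP)(P/Q) = (-80)(4/1964).
|ε| < 1, so demand is inelastic at this price.

-0.16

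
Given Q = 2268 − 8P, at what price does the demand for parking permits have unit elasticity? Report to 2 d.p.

141.75

For linear demand Q = a − bP, ε = −bP/(a − bP). |ε| = 1 when bP = a − bP, i.e. P = a/(2b).
P = 2268/(2·8) = 2268/16 = 141.7500.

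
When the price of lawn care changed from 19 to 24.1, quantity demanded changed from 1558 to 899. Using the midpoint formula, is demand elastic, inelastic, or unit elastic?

elastic

Arc ε ≈ -2.267.
|ε| = 2.27 > 1.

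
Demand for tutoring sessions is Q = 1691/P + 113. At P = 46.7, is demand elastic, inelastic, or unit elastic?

Q = 149.210, dQ/dP = -0.775.
ε = (dQ/dP)(P/Q) ≈ -0.243.
|ε| = 0.24 < 1.

inelastic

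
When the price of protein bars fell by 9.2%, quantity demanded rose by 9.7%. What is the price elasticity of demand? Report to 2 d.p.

ε = %ΔQ / %ΔP = (9.7)/(-9.2) = -1.054.

-1.05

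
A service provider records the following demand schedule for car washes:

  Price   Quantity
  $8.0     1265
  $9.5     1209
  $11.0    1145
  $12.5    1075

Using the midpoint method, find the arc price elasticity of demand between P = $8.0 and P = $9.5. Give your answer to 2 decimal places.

-0.26

At P = 8.0, Q = 1265; at P = 9.5, Q = 1209.
ΔQ = -56, ΔP = 1.5. Midpoints: P̄ = 8.75, Q̄ = 1237.0.
ε = (ΔQ/ΔP)(P̄/Q̄) = (-56/1.5)(8.75/1237.0).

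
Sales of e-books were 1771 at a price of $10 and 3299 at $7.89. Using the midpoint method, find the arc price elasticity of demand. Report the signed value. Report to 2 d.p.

ΔQ = 3299 − 1771 = 1528; ΔP = 7.89 − 10 = -2.11.
Midpoints: P̄ = 8.95, Q̄ = 2535.0.
ε = (ΔQ/ΔP)(P̄/Q̄) = (1528/-2.11)(8.95/2535.0).

-2.56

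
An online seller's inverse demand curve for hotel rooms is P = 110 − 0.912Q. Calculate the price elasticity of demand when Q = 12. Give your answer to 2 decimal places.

-9.05

At Q = 12, P = 110 − 0.912(12) = 99.06.
dP/dQ = −0.912, so dQ/dP = 1/(−0.912) = -1.096.
ε = (dQ/dP)(P/Q) = (-1.096)(99.06/12).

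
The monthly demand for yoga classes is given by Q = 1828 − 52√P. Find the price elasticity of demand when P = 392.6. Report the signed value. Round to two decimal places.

At P = 392.6, Q = 797.665.
dQ/dP = −52/(2√P) = -1.312.
ε = (dQ/dP)(P/Q) = (-1.312)(392.6/797.665).

-0.65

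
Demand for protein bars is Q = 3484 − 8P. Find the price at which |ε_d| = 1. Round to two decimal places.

217.75

For linear demand Q = a − bP, ε = −bP/(a − bP). |ε| = 1 when bP = a − bP, i.e. P = a/(2b).
P = 3484/(2·8) = 3484/16 = 217.7500.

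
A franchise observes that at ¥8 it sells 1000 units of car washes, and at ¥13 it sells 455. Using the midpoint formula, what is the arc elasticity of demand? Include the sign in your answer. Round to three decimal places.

ΔQ = 455 − 1000 = -545; ΔP = 13 − 8 = 5.
Midpoints: P̄ = 10.50, Q̄ = 727.5.
ε = (ΔQ/ΔP)(P̄/Q̄) = (-545/5)(10.50/727.5).

-1.573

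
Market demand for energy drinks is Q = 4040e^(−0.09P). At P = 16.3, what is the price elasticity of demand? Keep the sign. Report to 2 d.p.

At P = 16.3, Q = 931.690.
dQ/dP = −0.09·4040e^(−0.09P) = −0.09Q = -83.852.
ε = (dQ/dP)(P/Q) = (-83.852)(16.3/931.690).

-1.47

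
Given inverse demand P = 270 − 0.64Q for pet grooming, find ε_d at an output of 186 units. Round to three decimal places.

-1.268

At Q = 186, P = 270 − 0.64(186) = 150.96.
dP/dQ = −0.64, so dQ/dP = 1/(−0.64) = -1.562.
ε = (dQ/dP)(P/Q) = (-1.562)(150.96/186).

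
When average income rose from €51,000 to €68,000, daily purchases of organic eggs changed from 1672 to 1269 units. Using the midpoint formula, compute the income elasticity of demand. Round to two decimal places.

-0.96

ΔQ = -403, ΔI = 17000. Midpoints: Ī = 59,500, Q̄ = 1470.5.
ε_I = (ΔQ/ΔI)(Ī/Q̄) = (-403/17000)(59500/1470.5).
ε_I < 0, so the good is inferior.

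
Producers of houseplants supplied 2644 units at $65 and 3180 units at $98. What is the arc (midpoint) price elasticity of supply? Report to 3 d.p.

0.455

ΔQ = 3180 − 2644 = 536; ΔP = 98 − 65 = 33.
Midpoints: P̄ = 81.50, Q̄ = 2912.0.
ε_s = (ΔQ/ΔP)(P̄/Q̄) = (536/33)(81.50/2912.0).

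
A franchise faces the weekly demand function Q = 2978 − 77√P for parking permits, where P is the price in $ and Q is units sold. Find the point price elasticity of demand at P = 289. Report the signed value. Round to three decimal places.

At P = 289, Q = 1669.
dQ/dP = −77/(2√P) = -2.265.
ε = (dQ/dP)(P/Q) = (-2.265)(289/1669).

-0.392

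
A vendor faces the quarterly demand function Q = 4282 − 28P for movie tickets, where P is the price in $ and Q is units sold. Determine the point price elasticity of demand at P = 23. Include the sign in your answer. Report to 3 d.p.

At P = 23, Q = 3638.
dQ/dP = −28.
ε = (dQ/dP)(P/Q) = (-28)(23/3638).

-0.177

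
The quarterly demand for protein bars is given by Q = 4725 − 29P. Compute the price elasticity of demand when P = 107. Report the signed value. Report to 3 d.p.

-1.913

At P = 107, Q = 1622.
dQ/dP = −29.
ε = (dQ/dP)(P/Q) = (-29)(107/1622).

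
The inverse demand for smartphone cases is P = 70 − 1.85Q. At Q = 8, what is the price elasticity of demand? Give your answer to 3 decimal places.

At Q = 8, P = 70 − 1.85(8) = 55.20.
dP/dQ = −1.85, so dQ/dP = 1/(−1.85) = -0.541.
ε = (dQ/dP)(P/Q) = (-0.541)(55.20/8).

-3.730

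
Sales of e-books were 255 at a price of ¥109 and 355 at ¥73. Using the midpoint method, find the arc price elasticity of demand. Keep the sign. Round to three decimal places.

-0.829

ΔQ = 355 − 255 = 100; ΔP = 73 − 109 = -36.
Midpoints: P̄ = 91.00, Q̄ = 305.0.
ε = (ΔQ/ΔP)(P̄/Q̄) = (100/-36)(91.00/305.0).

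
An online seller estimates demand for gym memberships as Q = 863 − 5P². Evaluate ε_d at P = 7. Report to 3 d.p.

At P = 7, Q = 618.
dQ/dP = −10P = -70.
ε = (dQ/dP)(P/Q) = (-70)(7/618).

-0.793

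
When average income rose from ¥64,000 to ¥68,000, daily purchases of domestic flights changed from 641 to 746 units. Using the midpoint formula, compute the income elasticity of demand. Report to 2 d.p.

ΔQ = 105, ΔI = 4000. Midpoints: Ī = 66,000, Q̄ = 693.5.
ε_I = (ΔQ/ΔI)(Ī/Q̄) = (105/4000)(66000/693.5).
ε_I > 0, so the good is normal.

2.50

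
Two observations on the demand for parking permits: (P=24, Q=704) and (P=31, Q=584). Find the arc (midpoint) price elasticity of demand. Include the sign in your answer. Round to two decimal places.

ΔQ = 584 − 704 = -120; ΔP = 31 − 24 = 7.
Midpoints: P̄ = 27.50, Q̄ = 644.0.
ε = (ΔQ/ΔP)(P̄/Q̄) = (-120/7)(27.50/644.0).

-0.73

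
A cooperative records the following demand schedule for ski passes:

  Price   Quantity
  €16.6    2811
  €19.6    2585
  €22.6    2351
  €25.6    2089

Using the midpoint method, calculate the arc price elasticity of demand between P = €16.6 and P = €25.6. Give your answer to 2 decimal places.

-0.69

At P = 16.6, Q = 2811; at P = 25.6, Q = 2089.
ΔQ = -722, ΔP = 9.0. Midpoints: P̄ = 21.10, Q̄ = 2450.0.
ε = (ΔQ/ΔP)(P̄/Q̄) = (-722/9.0)(21.10/2450.0).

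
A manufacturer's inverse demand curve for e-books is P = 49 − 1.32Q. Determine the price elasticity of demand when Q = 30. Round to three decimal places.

-0.237

At Q = 30, P = 49 − 1.32(30) = 9.40.
dP/dQ = −1.32, so dQ/dP = 1/(−1.32) = -0.758.
ε = (dQ/dP)(P/Q) = (-0.758)(9.40/30).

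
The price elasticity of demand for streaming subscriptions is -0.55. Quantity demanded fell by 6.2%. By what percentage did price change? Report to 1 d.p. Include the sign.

%ΔP ≈ %ΔQ / ε = (-6.2%)/(-0.55) = 11.27%.

11.3%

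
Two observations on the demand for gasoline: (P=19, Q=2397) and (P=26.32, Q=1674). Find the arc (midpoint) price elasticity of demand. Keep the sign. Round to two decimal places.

ΔQ = 1674 − 2397 = -723; ΔP = 26.32 − 19 = 7.32.
Midpoints: P̄ = 22.66, Q̄ = 2035.5.
ε = (ΔQ/ΔP)(P̄/Q̄) = (-723/7.32)(22.66/2035.5).

-1.10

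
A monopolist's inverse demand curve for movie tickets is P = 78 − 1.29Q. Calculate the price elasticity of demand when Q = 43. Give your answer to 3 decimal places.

At Q = 43, P = 78 − 1.29(43) = 22.53.
dP/dQ = −1.29, so dQ/dP = 1/(−1.29) = -0.775.
ε = (dQ/dP)(P/Q) = (-0.775)(22.53/43).

-0.406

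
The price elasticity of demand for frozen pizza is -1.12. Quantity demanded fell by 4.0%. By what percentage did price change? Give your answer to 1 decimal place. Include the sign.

%ΔP ≈ %ΔQ / ε = (-4.0%)/(-1.12) = 3.57%.

3.6%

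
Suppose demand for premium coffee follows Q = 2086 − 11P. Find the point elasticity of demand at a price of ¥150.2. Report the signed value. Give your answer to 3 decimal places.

At P = 150.2, Q = 433.800.
dQ/dP = −11.
ε = (dQ/dP)(P/Q) = (-11)(150.2/433.800).
|ε| > 1, so demand is elastic at this price.

-3.809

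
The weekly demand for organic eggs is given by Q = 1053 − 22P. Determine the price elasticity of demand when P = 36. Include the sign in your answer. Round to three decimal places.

-3.034

At P = 36, Q = 261.
dQ/dP = −22.
ε = (dQ/dP)(P/Q) = (-22)(36/261).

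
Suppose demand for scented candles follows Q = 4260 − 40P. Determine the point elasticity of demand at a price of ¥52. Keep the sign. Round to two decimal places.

-0.95

At P = 52, Q = 2180.
dQ/dP = −40.
ε = (dQ/dP)(P/Q) = (-40)(52/2180).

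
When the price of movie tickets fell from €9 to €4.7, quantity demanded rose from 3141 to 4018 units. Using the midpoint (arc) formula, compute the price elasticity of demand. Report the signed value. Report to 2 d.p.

ΔQ = 4018 − 3141 = 877; ΔP = 4.7 − 9 = -4.3.
Midpoints: P̄ = 6.85, Q̄ = 3579.5.
ε = (ΔQ/ΔP)(P̄/Q̄) = (877/-4.3)(6.85/3579.5).

-0.39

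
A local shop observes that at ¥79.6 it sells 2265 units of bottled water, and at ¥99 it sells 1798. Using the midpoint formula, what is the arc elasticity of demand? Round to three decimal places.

-1.058

ΔQ = 1798 − 2265 = -467; ΔP = 99 − 79.6 = 19.4.
Midpoints: P̄ = 89.30, Q̄ = 2031.5.
ε = (ΔQ/ΔP)(P̄/Q̄) = (-467/19.4)(89.30/2031.5).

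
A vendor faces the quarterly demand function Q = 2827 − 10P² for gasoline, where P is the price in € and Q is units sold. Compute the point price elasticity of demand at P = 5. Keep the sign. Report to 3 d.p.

-0.194

At P = 5, Q = 2577.
dQ/dP = −20P = -100.
ε = (dQ/dP)(P/Q) = (-100)(5/2577).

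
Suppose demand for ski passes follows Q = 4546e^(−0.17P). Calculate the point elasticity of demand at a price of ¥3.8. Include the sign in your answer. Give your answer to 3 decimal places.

At P = 3.8, Q = 2382.732.
dQ/dP = −0.17·4546e^(−0.17P) = −0.17Q = -405.064.
ε = (dQ/dP)(P/Q) = (-405.064)(3.8/2382.732).

-0.646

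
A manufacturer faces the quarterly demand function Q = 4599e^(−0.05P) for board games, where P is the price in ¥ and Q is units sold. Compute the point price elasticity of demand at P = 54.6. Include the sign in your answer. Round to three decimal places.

-2.730

At P = 54.6, Q = 299.944.
dQ/dP = −0.05·4599e^(−0.05P) = −0.05Q = -14.997.
ε = (dQ/dP)(P/Q) = (-14.997)(54.6/299.944).
|ε| > 1, so demand is elastic at this price.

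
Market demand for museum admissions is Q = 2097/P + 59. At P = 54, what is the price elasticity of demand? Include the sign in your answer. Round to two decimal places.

At P = 54, Q = 97.833.
dQ/dP = −2097/P² = -0.719.
ε = (dQ/dP)(P/Q) = (-0.719)(54/97.833).

-0.40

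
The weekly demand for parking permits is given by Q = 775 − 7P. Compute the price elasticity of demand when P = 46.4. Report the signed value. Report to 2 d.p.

-0.72

At P = 46.4, Q = 450.200.
dQ/dP = −7.
ε = (dQ/dP)(P/Q) = (-7)(46.4/450.200).
|ε| < 1, so demand is inelastic at this price.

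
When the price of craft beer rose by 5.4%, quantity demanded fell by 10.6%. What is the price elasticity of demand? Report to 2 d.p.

ε = %ΔQ / %ΔP = (-10.6)/(5.4) = -1.963.

-1.96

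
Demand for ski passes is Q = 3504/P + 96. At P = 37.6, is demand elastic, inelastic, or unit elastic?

inelastic

Q = 189.191, dQ/dP = -2.478.
ε = (dQ/dP)(P/Q) ≈ -0.493.
|ε| = 0.49 < 1.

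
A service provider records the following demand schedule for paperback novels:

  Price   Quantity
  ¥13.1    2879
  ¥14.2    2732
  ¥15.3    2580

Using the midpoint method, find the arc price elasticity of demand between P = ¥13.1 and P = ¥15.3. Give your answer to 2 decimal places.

-0.71

At P = 13.1, Q = 2879; at P = 15.3, Q = 2580.
ΔQ = -299, ΔP = 2.2. Midpoints: P̄ = 14.20, Q̄ = 2729.5.
ε = (ΔQ/ΔP)(P̄/Q̄) = (-299/2.2)(14.20/2729.5).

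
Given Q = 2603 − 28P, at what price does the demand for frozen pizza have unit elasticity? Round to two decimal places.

46.48

For linear demand Q = a − bP, ε = −bP/(a − bP). |ε| = 1 when bP = a − bP, i.e. P = a/(2b).
P = 2603/(2·28) = 2603/56 = 46.4821.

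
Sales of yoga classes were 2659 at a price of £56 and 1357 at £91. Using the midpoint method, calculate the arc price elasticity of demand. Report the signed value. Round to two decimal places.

-1.36

ΔQ = 1357 − 2659 = -1302; ΔP = 91 − 56 = 35.
Midpoints: P̄ = 73.50, Q̄ = 2008.0.
ε = (ΔQ/ΔP)(P̄/Q̄) = (-1302/35)(73.50/2008.0).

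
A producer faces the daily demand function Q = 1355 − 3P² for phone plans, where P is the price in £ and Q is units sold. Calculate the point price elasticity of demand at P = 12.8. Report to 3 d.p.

At P = 12.8, Q = 863.480.
dQ/dP = −6P = -76.800.
ε = (dQ/dP)(P/Q) = (-76.800)(12.8/863.480).

-1.138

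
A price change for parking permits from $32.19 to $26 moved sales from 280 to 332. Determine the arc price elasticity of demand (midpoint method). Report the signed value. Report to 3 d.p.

-0.799

ΔQ = 332 − 280 = 52; ΔP = 26 − 32.19 = -6.19.
Midpoints: P̄ = 29.09, Q̄ = 306.0.
ε = (ΔQ/ΔP)(P̄/Q̄) = (52/-6.19)(29.09/306.0).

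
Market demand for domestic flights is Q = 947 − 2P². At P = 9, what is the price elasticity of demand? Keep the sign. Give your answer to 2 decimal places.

At P = 9, Q = 785.
dQ/dP = −4P = -36.
ε = (dQ/dP)(P/Q) = (-36)(9/785).

-0.41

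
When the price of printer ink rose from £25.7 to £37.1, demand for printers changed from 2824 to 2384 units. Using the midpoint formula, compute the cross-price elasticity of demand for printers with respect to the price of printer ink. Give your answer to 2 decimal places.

ΔQ_x = 2384 − 2824 = -440; ΔP_y = 37.1 − 25.7 = 11.4.
Midpoints: P̄_y = 31.40, Q̄_x = 2604.0.
ε_xy = (ΔQ_x/ΔP_y)(P̄_y/Q̄_x) = (-440/11.4)(31.40/2604.0).

-0.47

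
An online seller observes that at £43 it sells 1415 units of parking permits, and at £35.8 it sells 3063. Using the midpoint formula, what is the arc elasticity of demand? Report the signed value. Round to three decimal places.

-4.028

ΔQ = 3063 − 1415 = 1648; ΔP = 35.8 − 43 = -7.2.
Midpoints: P̄ = 39.40, Q̄ = 2239.0.
ε = (ΔQ/ΔP)(P̄/Q̄) = (1648/-7.2)(39.40/2239.0).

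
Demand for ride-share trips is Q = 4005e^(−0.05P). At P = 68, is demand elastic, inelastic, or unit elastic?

Q = 133.660, dQ/dP = -6.683.
ε = (dQ/dP)(P/Q) ≈ -3.400.
|ε| = 3.40 > 1.

elastic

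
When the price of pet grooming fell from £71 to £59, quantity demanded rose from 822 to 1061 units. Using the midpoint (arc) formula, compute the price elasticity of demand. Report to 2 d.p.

ΔQ = 1061 − 822 = 239; ΔP = 59 − 71 = -12.
Midpoints: P̄ = 65.00, Q̄ = 941.5.
ε = (ΔQ/ΔP)(P̄/Q̄) = (239/-12)(65.00/941.5).

-1.38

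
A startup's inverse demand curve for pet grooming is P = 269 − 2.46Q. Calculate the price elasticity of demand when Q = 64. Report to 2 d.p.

At Q = 64, P = 269 − 2.46(64) = 111.56.
dP/dQ = −2.46, so dQ/dP = 1/(−2.46) = -0.407.
ε = (dQ/dP)(P/Q) = (-0.407)(111.56/64).

-0.71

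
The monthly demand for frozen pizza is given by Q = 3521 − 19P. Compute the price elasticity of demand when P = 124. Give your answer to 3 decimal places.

At P = 124, Q = 1165.
dQ/dP = −19.
ε = (dQ/dP)(P/Q) = (-19)(124/1165).
|ε| > 1, so demand is elastic at this price.

-2.022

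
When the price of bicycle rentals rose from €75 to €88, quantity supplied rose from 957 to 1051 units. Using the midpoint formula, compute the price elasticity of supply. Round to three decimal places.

0.587

ΔQ = 1051 − 957 = 94; ΔP = 88 − 75 = 13.
Midpoints: P̄ = 81.50, Q̄ = 1004.0.
ε_s = (ΔQ/ΔP)(P̄/Q̄) = (94/13)(81.50/1004.0).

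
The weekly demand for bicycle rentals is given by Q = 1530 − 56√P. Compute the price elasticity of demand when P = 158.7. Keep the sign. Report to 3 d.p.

At P = 158.7, Q = 824.533.
dQ/dP = −56/(2√P) = -2.223.
ε = (dQ/dP)(P/Q) = (-2.223)(158.7/824.533).

-0.428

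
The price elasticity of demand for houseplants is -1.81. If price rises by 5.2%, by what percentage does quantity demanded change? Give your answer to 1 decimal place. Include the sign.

-9.4%

%ΔQ ≈ ε × %ΔP = (-1.81)(5.2%) = -9.41%.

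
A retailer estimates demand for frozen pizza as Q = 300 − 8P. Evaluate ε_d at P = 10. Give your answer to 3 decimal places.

-0.364

At P = 10, Q = 220.
dQ/dP = −8.
ε = (dQ/dP)(P/Q) = (-8)(10/220).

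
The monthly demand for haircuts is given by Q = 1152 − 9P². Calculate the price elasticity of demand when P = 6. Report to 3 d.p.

-0.783

At P = 6, Q = 828.
dQ/dP = −18P = -108.
ε = (dQ/dP)(P/Q) = (-108)(6/828).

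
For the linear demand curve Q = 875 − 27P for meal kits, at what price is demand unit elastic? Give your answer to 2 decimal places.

For linear demand Q = a − bP, ε = −bP/(a − bP). |ε| = 1 when bP = a − bP, i.e. P = a/(2b).
P = 875/(2·27) = 875/54 = 16.2037.

16.20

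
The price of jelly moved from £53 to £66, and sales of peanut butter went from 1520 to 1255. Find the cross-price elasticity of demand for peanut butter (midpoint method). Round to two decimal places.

ΔQ_x = 1255 − 1520 = -265; ΔP_y = 66 − 53 = 13.
Midpoints: P̄_y = 59.50, Q̄_x = 1387.5.
ε_xy = (ΔQ_x/ΔP_y)(P̄_y/Q̄_x) = (-265/13)(59.50/1387.5).

-0.87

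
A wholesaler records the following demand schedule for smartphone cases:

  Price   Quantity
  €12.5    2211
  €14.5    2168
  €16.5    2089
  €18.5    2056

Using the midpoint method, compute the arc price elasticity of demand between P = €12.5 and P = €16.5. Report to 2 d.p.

At P = 12.5, Q = 2211; at P = 16.5, Q = 2089.
ΔQ = -122, ΔP = 4.0. Midpoints: P̄ = 14.50, Q̄ = 2150.0.
ε = (ΔQ/ΔP)(P̄/Q̄) = (-122/4.0)(14.50/2150.0).

-0.21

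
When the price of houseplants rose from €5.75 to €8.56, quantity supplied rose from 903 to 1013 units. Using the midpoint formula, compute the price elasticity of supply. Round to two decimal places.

0.29

ΔQ = 1013 − 903 = 110; ΔP = 8.56 − 5.75 = 2.81.
Midpoints: P̄ = 7.16, Q̄ = 958.0.
ε_s = (ΔQ/ΔP)(P̄/Q̄) = (110/2.81)(7.16/958.0).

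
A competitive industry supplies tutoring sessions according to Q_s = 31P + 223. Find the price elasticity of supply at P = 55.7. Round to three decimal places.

0.886

At P = 55.7, Q_s = 1949.70.
dQ_s/dP = 31.
ε_s = (dQ_s/dP)(P/Q_s) = (31)(55.7/1949.70).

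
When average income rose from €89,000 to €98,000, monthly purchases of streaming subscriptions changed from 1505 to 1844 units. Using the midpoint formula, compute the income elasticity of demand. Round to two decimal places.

2.10

ΔQ = 339, ΔI = 9000. Midpoints: Ī = 93,500, Q̄ = 1674.5.
ε_I = (ΔQ/ΔI)(Ī/Q̄) = (339/9000)(93500/1674.5).
ε_I > 0, so the good is normal.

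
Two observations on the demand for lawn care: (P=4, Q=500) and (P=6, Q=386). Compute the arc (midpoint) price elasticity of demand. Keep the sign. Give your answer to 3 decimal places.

-0.643

ΔQ = 386 − 500 = -114; ΔP = 6 − 4 = 2.
Midpoints: P̄ = 5.00, Q̄ = 443.0.
ε = (ΔQ/ΔP)(P̄/Q̄) = (-114/2)(5.00/443.0).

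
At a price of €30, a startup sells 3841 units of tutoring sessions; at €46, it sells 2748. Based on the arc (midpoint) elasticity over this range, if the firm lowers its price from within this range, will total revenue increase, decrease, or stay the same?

Arc ε = (-1093/16)(38.00/3294.5) ≈ -0.788.
|ε| = 0.79 < 1, so demand is inelastic. A price cut therefore reduces total revenue.

decrease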